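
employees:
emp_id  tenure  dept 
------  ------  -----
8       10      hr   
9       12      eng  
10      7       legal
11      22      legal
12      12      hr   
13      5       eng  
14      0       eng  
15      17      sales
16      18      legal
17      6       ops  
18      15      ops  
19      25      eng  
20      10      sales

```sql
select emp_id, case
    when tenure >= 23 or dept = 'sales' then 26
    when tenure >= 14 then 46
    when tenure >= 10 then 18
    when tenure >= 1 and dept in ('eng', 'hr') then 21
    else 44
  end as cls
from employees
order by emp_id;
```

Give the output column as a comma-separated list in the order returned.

18, 18, 44, 46, 18, 21, 44, 26, 46, 44, 46, 26, 26

emp_id=8: tenure >= 10 → 18
emp_id=9: tenure >= 10 → 18
emp_id=10: ELSE → 44
emp_id=11: tenure >= 14 → 46
emp_id=12: tenure >= 10 → 18
emp_id=13: tenure >= 1 and dept in ('eng', 'hr') → 21
emp_id=14: ELSE → 44
emp_id=15: tenure >= 23 or dept = 'sales' → 26
emp_id=16: tenure >= 14 → 46
emp_id=17: ELSE → 44
emp_id=18: tenure >= 14 → 46
emp_id=19: tenure >= 23 or dept = 'sales' → 26
emp_id=20: tenure >= 23 or dept = 'sales' → 26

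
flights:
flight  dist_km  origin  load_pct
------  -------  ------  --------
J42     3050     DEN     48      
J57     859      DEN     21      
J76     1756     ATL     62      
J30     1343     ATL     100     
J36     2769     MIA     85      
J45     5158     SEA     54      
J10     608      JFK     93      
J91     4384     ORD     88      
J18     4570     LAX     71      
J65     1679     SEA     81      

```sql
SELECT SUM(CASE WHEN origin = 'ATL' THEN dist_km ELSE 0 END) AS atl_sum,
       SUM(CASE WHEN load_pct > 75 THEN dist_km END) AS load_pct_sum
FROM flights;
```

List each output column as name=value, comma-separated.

atl_sum=3099, load_pct_sum=10783

[atl_sum: origin = 'ATL']
flight=J42: ✗
flight=J57: ✗
flight=J76: ✓ → 1756
flight=J30: ✓ → 1343
flight=J36: ✗
flight=J45: ✗
flight=J10: ✗
flight=J91: ✗
flight=J18: ✗
flight=J65: ✗
atl_sum = 1756 + 1343 = 3099
—
[load_pct_sum: load_pct > 75]
flight=J42: ✗
flight=J57: ✗
flight=J76: ✗
flight=J30: ✓ → 1343
flight=J36: ✓ → 2769
flight=J45: ✗
flight=J10: ✓ → 608
flight=J91: ✓ → 4384
flight=J18: ✗
flight=J65: ✓ → 1679
load_pct_sum = 1343 + 2769 + 608 + 4384 + 1679 = 10783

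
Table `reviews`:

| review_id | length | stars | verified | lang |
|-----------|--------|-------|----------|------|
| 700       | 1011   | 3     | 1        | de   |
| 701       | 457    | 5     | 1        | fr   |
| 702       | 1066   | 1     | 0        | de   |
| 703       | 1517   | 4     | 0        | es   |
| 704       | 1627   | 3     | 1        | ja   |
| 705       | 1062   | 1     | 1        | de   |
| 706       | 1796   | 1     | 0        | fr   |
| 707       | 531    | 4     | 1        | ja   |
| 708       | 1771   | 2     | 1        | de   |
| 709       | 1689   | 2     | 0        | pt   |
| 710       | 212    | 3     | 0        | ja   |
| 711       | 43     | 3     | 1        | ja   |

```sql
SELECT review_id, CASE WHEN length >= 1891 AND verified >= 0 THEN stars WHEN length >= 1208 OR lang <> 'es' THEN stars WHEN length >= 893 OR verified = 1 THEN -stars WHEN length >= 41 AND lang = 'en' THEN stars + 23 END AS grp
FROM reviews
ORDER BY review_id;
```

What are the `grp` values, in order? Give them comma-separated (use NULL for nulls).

review_id=700: length >= 1208 OR lang <> 'es' → 3
review_id=701: length >= 1208 OR lang <> 'es' → 5
review_id=702: length >= 1208 OR lang <> 'es' → 1
review_id=703: length >= 1208 OR lang <> 'es' → 4
review_id=704: length >= 1208 OR lang <> 'es' → 3
review_id=705: length >= 1208 OR lang <> 'es' → 1
review_id=706: length >= 1208 OR lang <> 'es' → 1
review_id=707: length >= 1208 OR lang <> 'es' → 4
review_id=708: length >= 1208 OR lang <> 'es' → 2
review_id=709: length >= 1208 OR lang <> 'es' → 2
review_id=710: length >= 1208 OR lang <> 'es' → 3
review_id=711: length >= 1208 OR lang <> 'es' → 3

3, 5, 1, 4, 3, 1, 1, 4, 2, 2, 3, 3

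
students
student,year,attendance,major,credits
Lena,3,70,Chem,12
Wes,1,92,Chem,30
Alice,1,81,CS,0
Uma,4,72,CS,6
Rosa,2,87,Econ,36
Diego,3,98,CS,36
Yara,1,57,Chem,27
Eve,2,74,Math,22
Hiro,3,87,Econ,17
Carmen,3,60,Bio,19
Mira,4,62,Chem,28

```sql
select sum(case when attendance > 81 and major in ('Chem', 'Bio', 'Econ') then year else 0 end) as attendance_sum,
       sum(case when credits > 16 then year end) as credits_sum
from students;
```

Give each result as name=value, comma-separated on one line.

[attendance_sum: attendance > 81 and major in ('Chem', 'Bio', 'Econ')]
student=Lena: ✗
student=Wes: ✓ → 1
student=Alice: ✗
student=Uma: ✗
student=Rosa: ✓ → 2
student=Diego: ✗
student=Yara: ✗
student=Eve: ✗
student=Hiro: ✓ → 3
student=Carmen: ✗
student=Mira: ✗
attendance_sum = 1 + 2 + 3 = 6
—
[credits_sum: credits > 16]
student=Lena: ✗
student=Wes: ✓ → 1
student=Alice: ✗
student=Uma: ✗
student=Rosa: ✓ → 2
student=Diego: ✓ → 3
student=Yara: ✓ → 1
student=Eve: ✓ → 2
student=Hiro: ✓ → 3
student=Carmen: ✓ → 3
student=Mira: ✓ → 4
credits_sum = 1 + 2 + 3 + 1 + 2 + 3 + 3 + 4 = 19

attendance_sum=6, credits_sum=19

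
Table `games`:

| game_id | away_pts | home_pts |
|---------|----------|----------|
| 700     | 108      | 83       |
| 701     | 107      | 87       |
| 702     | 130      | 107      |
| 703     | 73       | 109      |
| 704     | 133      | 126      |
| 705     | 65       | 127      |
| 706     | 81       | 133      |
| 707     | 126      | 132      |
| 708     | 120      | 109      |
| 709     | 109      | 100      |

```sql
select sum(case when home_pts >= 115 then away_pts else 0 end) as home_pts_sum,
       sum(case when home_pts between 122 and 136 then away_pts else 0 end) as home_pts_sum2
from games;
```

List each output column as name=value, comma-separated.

[home_pts_sum: home_pts >= 115]
game_id=700: ✗
game_id=701: ✗
game_id=702: ✗
game_id=703: ✗
game_id=704: ✓ → 133
game_id=705: ✓ → 65
game_id=706: ✓ → 81
game_id=707: ✓ → 126
game_id=708: ✗
game_id=709: ✗
home_pts_sum = 133 + 65 + 81 + 126 = 405
—
[home_pts_sum2: home_pts between 122 and 136]
game_id=700: ✗
game_id=701: ✗
game_id=702: ✗
game_id=703: ✗
game_id=704: ✓ → 133
game_id=705: ✓ → 65
game_id=706: ✓ → 81
game_id=707: ✓ → 126
game_id=708: ✗
game_id=709: ✗
home_pts_sum2 = 133 + 65 + 81 + 126 = 405

home_pts_sum=405, home_pts_sum2=405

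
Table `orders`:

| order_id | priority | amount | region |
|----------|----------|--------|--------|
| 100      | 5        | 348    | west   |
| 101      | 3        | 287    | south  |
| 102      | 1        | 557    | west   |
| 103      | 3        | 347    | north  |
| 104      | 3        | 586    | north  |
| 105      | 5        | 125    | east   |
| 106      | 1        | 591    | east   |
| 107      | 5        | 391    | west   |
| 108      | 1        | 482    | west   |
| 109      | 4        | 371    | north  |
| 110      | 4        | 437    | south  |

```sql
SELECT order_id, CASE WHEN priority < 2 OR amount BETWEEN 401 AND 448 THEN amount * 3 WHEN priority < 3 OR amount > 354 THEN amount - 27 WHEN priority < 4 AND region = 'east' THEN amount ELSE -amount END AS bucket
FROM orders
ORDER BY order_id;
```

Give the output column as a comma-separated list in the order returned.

order_id=100: ELSE → -348
order_id=101: ELSE → -287
order_id=102: priority < 2 OR amount BETWEEN 401 AND 448 → 1671
order_id=103: ELSE → -347
order_id=104: priority < 3 OR amount > 354 → 559
order_id=105: ELSE → -125
order_id=106: priority < 2 OR amount BETWEEN 401 AND 448 → 1773
order_id=107: priority < 3 OR amount > 354 → 364
order_id=108: priority < 2 OR amount BETWEEN 401 AND 448 → 1446
order_id=109: priority < 3 OR amount > 354 → 344
order_id=110: priority < 2 OR amount BETWEEN 401 AND 448 → 1311

-348, -287, 1671, -347, 559, -125, 1773, 364, 1446, 344, 1311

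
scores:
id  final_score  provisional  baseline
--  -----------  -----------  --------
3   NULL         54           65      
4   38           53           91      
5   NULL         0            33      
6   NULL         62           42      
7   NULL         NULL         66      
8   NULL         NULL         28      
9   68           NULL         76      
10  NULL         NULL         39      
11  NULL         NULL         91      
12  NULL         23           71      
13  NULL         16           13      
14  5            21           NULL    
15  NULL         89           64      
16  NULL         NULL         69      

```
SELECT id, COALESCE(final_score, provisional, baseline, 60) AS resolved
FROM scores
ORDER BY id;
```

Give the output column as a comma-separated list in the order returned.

id=3: final_score=NULL, provisional=54 → 54
id=4: final_score=38 → 38
id=5: final_score=NULL, provisional=0 → 0
id=6: final_score=NULL, provisional=62 → 62
id=7: final_score=NULL, provisional=NULL, baseline=66 → 66
id=8: final_score=NULL, provisional=NULL, baseline=28 → 28
id=9: final_score=68 → 68
id=10: final_score=NULL, provisional=NULL, baseline=39 → 39
id=11: final_score=NULL, provisional=NULL, baseline=91 → 91
id=12: final_score=NULL, provisional=23 → 23
id=13: final_score=NULL, provisional=16 → 16
id=14: final_score=5 → 5
id=15: final_score=NULL, provisional=89 → 89
id=16: final_score=NULL, provisional=NULL, baseline=69 → 69

54, 38, 0, 62, 66, 28, 68, 39, 91, 23, 16, 5, 89, 69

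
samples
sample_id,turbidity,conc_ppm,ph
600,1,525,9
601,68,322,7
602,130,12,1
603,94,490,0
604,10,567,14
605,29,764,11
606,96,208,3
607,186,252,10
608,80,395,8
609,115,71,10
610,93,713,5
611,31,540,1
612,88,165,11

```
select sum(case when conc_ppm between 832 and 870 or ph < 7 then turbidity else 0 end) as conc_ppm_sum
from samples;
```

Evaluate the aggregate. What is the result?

sample_id=600: ✗
sample_id=601: ✗
sample_id=602: ✓ → 130
sample_id=603: ✓ → 94
sample_id=604: ✗
sample_id=605: ✗
sample_id=606: ✓ → 96
sample_id=607: ✗
sample_id=608: ✗
sample_id=609: ✗
sample_id=610: ✓ → 93
sample_id=611: ✓ → 31
sample_id=612: ✗
conc_ppm_sum = 130 + 94 + 96 + 93 + 31 = 444

444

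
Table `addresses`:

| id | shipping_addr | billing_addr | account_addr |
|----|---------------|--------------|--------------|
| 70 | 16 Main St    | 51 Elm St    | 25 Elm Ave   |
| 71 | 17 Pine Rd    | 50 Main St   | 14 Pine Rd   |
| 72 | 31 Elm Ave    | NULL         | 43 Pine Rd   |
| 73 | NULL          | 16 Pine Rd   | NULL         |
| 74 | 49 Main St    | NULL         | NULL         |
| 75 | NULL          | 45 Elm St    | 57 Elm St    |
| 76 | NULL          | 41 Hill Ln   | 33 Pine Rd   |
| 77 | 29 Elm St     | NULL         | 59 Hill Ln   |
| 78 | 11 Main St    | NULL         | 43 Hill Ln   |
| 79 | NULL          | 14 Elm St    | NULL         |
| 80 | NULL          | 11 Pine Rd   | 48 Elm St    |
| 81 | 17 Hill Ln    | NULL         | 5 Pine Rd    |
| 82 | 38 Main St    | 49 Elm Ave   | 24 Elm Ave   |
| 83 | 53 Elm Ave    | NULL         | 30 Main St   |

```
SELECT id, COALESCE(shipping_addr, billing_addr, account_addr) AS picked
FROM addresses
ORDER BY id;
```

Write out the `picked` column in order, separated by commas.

16 Main St, 17 Pine Rd, 31 Elm Ave, 16 Pine Rd, 49 Main St, 45 Elm St, 41 Hill Ln, 29 Elm St, 11 Main St, 14 Elm St, 11 Pine Rd, 17 Hill Ln, 38 Main St, 53 Elm Ave

id=70: shipping_addr=16 Main St → 16 Main St
id=71: shipping_addr=17 Pine Rd → 17 Pine Rd
id=72: shipping_addr=31 Elm Ave → 31 Elm Ave
id=73: shipping_addr=NULL, billing_addr=16 Pine Rd → 16 Pine Rd
id=74: shipping_addr=49 Main St → 49 Main St
id=75: shipping_addr=NULL, billing_addr=45 Elm St → 45 Elm St
id=76: shipping_addr=NULL, billing_addr=41 Hill Ln → 41 Hill Ln
id=77: shipping_addr=29 Elm St → 29 Elm St
id=78: shipping_addr=11 Main St → 11 Main St
id=79: shipping_addr=NULL, billing_addr=14 Elm St → 14 Elm St
id=80: shipping_addr=NULL, billing_addr=11 Pine Rd → 11 Pine Rd
id=81: shipping_addr=17 Hill Ln → 17 Hill Ln
id=82: shipping_addr=38 Main St → 38 Main St
id=83: shipping_addr=53 Elm Ave → 53 Elm Ave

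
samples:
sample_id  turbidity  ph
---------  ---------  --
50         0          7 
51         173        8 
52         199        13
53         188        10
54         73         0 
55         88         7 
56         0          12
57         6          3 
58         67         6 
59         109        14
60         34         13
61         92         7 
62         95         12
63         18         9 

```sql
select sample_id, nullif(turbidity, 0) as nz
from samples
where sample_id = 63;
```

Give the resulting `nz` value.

sample_id = 63: turbidity=18, ph=9.
turbidity=18 vs 0: differ → 18

18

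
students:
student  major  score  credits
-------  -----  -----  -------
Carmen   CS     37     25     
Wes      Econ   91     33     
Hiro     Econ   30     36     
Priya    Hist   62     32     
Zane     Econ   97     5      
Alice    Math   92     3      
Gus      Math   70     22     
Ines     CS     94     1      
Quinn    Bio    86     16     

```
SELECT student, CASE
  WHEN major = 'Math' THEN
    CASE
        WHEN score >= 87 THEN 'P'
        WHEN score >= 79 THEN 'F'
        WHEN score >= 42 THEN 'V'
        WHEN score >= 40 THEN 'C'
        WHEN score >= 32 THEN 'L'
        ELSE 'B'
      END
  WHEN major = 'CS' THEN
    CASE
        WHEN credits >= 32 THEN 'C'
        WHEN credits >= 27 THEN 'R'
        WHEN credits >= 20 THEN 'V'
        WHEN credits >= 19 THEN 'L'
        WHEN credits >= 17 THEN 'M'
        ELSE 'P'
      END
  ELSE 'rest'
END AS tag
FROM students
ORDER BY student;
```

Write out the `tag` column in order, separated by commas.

student=Alice: major='Math' → inner[score >= 87] → P
student=Carmen: major='CS' → inner[credits >= 20] → V
student=Gus: major='Math' → inner[score >= 42] → V
student=Hiro: major='Econ' → outer ELSE → rest
student=Ines: major='CS' → inner[ELSE] → P
student=Priya: major='Hist' → outer ELSE → rest
student=Quinn: major='Bio' → outer ELSE → rest
student=Wes: major='Econ' → outer ELSE → rest
student=Zane: major='Econ' → outer ELSE → rest

P, V, V, rest, P, rest, rest, rest, rest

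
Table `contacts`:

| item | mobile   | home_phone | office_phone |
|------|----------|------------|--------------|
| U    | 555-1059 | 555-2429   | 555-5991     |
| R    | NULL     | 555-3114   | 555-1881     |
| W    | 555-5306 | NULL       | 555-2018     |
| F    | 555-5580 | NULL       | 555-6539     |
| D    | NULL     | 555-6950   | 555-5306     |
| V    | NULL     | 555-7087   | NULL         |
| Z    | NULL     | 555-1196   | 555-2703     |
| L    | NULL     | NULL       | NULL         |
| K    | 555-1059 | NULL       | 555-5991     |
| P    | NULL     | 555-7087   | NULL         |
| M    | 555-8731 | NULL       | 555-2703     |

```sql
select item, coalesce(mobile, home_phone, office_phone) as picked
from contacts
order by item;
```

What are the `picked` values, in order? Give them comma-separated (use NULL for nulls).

555-6950, 555-5580, 555-1059, NULL, 555-8731, 555-7087, 555-3114, 555-1059, 555-7087, 555-5306, 555-1196

item=D: mobile=NULL, home_phone=555-6950 → 555-6950
item=F: mobile=555-5580 → 555-5580
item=K: mobile=555-1059 → 555-1059
item=L: mobile=NULL, home_phone=NULL, office_phone=NULL (all NULL) → NULL
item=M: mobile=555-8731 → 555-8731
item=P: mobile=NULL, home_phone=555-7087 → 555-7087
item=R: mobile=NULL, home_phone=555-3114 → 555-3114
item=U: mobile=555-1059 → 555-1059
item=V: mobile=NULL, home_phone=555-7087 → 555-7087
item=W: mobile=555-5306 → 555-5306
item=Z: mobile=NULL, home_phone=555-1196 → 555-1196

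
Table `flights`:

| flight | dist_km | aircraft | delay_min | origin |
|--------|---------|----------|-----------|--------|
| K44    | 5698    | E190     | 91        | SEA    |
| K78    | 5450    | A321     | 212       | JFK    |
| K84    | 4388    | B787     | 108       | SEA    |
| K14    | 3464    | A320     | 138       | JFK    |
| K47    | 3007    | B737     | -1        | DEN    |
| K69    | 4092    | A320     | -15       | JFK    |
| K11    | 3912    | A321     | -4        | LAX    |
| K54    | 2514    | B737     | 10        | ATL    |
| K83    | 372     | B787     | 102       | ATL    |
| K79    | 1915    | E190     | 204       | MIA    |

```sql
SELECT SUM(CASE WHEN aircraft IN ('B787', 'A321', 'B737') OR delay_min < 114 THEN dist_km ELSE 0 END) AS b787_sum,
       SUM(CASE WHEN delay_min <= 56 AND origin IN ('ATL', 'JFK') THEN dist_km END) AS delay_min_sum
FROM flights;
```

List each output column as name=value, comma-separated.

b787_sum=29433, delay_min_sum=6606

[b787_sum: aircraft IN ('B787', 'A321', 'B737') OR delay_min < 114]
flight=K44: ✓ → 5698
flight=K78: ✓ → 5450
flight=K84: ✓ → 4388
flight=K14: ✗
flight=K47: ✓ → 3007
flight=K69: ✓ → 4092
flight=K11: ✓ → 3912
flight=K54: ✓ → 2514
flight=K83: ✓ → 372
flight=K79: ✗
b787_sum = 5698 + 5450 + 4388 + 3007 + 4092 + 3912 + 2514 + 372 = 29433
—
[delay_min_sum: delay_min <= 56 AND origin IN ('ATL', 'JFK')]
flight=K44: ✗
flight=K78: ✗
flight=K84: ✗
flight=K14: ✗
flight=K47: ✗
flight=K69: ✓ → 4092
flight=K11: ✗
flight=K54: ✓ → 2514
flight=K83: ✗
flight=K79: ✗
delay_min_sum = 4092 + 2514 = 6606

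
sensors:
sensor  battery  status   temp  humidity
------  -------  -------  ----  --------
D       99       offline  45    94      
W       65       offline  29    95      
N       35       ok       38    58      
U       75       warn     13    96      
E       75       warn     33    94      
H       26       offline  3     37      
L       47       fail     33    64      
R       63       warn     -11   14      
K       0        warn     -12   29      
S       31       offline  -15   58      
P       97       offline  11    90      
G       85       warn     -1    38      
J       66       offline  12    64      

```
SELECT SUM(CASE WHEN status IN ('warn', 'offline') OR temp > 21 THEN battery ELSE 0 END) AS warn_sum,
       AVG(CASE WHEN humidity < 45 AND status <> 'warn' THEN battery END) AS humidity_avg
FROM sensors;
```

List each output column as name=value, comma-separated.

warn_sum=764, humidity_avg=26

[warn_sum: status IN ('warn', 'offline') OR temp > 21]
sensor=D: ✓ → 99
sensor=W: ✓ → 65
sensor=N: ✓ → 35
sensor=U: ✓ → 75
sensor=E: ✓ → 75
sensor=H: ✓ → 26
sensor=L: ✓ → 47
sensor=R: ✓ → 63
sensor=K: ✓ → 0
sensor=S: ✓ → 31
sensor=P: ✓ → 97
sensor=G: ✓ → 85
sensor=J: ✓ → 66
warn_sum = 99 + 65 + 35 + 75 + 75 + 26 + 47 + 63 + 31 + 97 + 85 + 66 = 764
—
[humidity_avg: humidity < 45 AND status <> 'warn']
sensor=D: ✗
sensor=W: ✗
sensor=N: ✗
sensor=U: ✗
sensor=E: ✗
sensor=H: ✓ → 26
sensor=L: ✗
sensor=R: ✗
sensor=K: ✗
sensor=S: ✗
sensor=P: ✗
sensor=G: ✗
sensor=J: ✗
humidity_avg = 26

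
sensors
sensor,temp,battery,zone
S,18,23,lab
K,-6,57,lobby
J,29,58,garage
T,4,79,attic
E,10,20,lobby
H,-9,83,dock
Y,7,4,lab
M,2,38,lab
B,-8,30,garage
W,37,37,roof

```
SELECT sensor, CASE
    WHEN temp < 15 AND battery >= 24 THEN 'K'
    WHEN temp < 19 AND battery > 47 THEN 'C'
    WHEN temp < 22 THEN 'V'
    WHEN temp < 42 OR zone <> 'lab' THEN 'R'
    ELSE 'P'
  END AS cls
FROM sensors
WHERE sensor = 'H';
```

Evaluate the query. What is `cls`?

K

sensor = H: temp=-9, battery=83, zone=dock.
temp < 15 AND battery >= 24 → true → K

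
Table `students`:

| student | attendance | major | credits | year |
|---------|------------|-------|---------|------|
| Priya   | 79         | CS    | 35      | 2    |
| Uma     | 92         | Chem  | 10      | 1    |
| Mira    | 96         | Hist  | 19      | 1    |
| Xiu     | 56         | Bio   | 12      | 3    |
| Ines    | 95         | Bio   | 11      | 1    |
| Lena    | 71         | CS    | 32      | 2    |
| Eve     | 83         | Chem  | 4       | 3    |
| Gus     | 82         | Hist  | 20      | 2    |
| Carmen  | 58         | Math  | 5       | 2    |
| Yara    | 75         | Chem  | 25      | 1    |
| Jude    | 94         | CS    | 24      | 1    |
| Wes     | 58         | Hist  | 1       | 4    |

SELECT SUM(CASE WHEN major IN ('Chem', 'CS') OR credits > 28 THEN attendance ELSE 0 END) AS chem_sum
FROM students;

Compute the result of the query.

student=Priya: ✓ → 79
student=Uma: ✓ → 92
student=Mira: ✗
student=Xiu: ✗
student=Ines: ✗
student=Lena: ✓ → 71
student=Eve: ✓ → 83
student=Gus: ✗
student=Carmen: ✗
student=Yara: ✓ → 75
student=Jude: ✓ → 94
student=Wes: ✗
chem_sum = 79 + 92 + 71 + 83 + 75 + 94 = 494

494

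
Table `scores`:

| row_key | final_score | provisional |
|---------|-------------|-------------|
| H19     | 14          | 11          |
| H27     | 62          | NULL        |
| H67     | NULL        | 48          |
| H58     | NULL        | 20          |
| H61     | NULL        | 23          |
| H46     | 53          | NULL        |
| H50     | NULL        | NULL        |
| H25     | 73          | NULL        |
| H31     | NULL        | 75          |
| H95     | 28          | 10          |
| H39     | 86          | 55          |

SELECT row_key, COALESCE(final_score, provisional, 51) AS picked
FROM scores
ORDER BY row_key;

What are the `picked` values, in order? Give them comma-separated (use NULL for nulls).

14, 73, 62, 75, 86, 53, 51, 20, 23, 48, 28

row_key=H19: final_score=14 → 14
row_key=H25: final_score=73 → 73
row_key=H27: final_score=62 → 62
row_key=H31: final_score=NULL, provisional=75 → 75
row_key=H39: final_score=86 → 86
row_key=H46: final_score=53 → 53
row_key=H50: final_score=NULL, provisional=NULL, → literal 51 → 51
row_key=H58: final_score=NULL, provisional=20 → 20
row_key=H61: final_score=NULL, provisional=23 → 23
row_key=H67: final_score=NULL, provisional=48 → 48
row_key=H95: final_score=28 → 28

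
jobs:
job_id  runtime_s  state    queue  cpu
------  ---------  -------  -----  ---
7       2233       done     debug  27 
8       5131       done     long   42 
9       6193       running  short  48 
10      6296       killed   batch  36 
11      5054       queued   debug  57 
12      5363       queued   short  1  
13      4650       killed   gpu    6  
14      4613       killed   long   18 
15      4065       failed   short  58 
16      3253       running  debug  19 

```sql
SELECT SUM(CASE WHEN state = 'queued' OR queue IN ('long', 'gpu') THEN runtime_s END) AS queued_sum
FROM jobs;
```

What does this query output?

24811

job_id=7: ✗
job_id=8: ✓ → 5131
job_id=9: ✗
job_id=10: ✗
job_id=11: ✓ → 5054
job_id=12: ✓ → 5363
job_id=13: ✓ → 4650
job_id=14: ✓ → 4613
job_id=15: ✗
job_id=16: ✗
queued_sum = 5131 + 5054 + 5363 + 4650 + 4613 = 24811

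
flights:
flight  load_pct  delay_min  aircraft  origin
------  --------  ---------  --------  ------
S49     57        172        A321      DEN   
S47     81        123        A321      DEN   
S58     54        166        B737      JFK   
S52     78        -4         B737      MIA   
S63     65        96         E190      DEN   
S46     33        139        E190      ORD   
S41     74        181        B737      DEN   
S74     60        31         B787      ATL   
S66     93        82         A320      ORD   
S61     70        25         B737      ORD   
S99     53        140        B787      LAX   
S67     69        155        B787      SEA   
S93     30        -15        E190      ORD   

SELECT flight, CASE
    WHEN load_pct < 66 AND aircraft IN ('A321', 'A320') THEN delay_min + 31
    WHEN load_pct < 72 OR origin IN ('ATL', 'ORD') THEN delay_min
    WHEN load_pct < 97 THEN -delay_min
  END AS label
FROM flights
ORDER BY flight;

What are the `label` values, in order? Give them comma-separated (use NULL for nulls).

flight=S41: load_pct < 97 → -181
flight=S46: load_pct < 72 OR origin IN ('ATL', 'ORD') → 139
flight=S47: load_pct < 97 → -123
flight=S49: load_pct < 66 AND aircraft IN ('A321', 'A320') → 203
flight=S52: load_pct < 97 → 4
flight=S58: load_pct < 72 OR origin IN ('ATL', 'ORD') → 166
flight=S61: load_pct < 72 OR origin IN ('ATL', 'ORD') → 25
flight=S63: load_pct < 72 OR origin IN ('ATL', 'ORD') → 96
flight=S66: load_pct < 72 OR origin IN ('ATL', 'ORD') → 82
flight=S67: load_pct < 72 OR origin IN ('ATL', 'ORD') → 155
flight=S74: load_pct < 72 OR origin IN ('ATL', 'ORD') → 31
flight=S93: load_pct < 72 OR origin IN ('ATL', 'ORD') → -15
flight=S99: load_pct < 72 OR origin IN ('ATL', 'ORD') → 140

-181, 139, -123, 203, 4, 166, 25, 96, 82, 155, 31, -15, 140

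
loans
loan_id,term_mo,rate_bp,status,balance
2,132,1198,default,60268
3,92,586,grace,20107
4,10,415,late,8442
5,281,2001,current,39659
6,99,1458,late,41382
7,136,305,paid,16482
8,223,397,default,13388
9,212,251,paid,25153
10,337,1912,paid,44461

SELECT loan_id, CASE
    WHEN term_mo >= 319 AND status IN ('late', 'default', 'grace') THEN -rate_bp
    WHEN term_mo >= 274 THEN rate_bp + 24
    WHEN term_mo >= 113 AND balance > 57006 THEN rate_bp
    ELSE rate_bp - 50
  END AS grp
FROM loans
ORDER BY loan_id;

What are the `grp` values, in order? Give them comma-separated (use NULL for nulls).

loan_id=2: term_mo >= 113 AND balance > 57006 → 1198
loan_id=3: ELSE → 536
loan_id=4: ELSE → 365
loan_id=5: term_mo >= 274 → 2025
loan_id=6: ELSE → 1408
loan_id=7: ELSE → 255
loan_id=8: ELSE → 347
loan_id=9: ELSE → 201
loan_id=10: term_mo >= 274 → 1936

1198, 536, 365, 2025, 1408, 255, 347, 201, 1936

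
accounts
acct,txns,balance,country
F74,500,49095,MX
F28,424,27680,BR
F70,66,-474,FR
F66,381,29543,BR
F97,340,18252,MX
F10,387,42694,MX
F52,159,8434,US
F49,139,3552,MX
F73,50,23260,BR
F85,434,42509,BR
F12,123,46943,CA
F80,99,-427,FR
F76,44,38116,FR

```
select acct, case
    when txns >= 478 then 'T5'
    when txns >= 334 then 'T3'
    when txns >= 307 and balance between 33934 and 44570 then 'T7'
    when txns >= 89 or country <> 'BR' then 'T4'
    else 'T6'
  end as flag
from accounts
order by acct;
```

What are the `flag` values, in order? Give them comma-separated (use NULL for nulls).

T3, T4, T3, T4, T4, T3, T4, T6, T5, T4, T4, T3, T3

acct=F10: txns >= 334 → T3
acct=F12: txns >= 89 or country <> 'BR' → T4
acct=F28: txns >= 334 → T3
acct=F49: txns >= 89 or country <> 'BR' → T4
acct=F52: txns >= 89 or country <> 'BR' → T4
acct=F66: txns >= 334 → T3
acct=F70: txns >= 89 or country <> 'BR' → T4
acct=F73: ELSE → T6
acct=F74: txns >= 478 → T5
acct=F76: txns >= 89 or country <> 'BR' → T4
acct=F80: txns >= 89 or country <> 'BR' → T4
acct=F85: txns >= 334 → T3
acct=F97: txns >= 334 → T3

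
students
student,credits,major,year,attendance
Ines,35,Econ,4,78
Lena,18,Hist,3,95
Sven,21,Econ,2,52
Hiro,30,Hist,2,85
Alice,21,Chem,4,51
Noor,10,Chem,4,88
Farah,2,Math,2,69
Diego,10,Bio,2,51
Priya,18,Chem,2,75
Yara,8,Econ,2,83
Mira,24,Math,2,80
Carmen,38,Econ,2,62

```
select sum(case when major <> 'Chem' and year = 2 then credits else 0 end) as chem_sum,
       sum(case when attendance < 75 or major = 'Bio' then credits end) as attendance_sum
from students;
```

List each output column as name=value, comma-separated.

[chem_sum: major <> 'Chem' and year = 2]
student=Ines: ✗
student=Lena: ✗
student=Sven: ✓ → 21
student=Hiro: ✓ → 30
student=Alice: ✗
student=Noor: ✗
student=Farah: ✓ → 2
student=Diego: ✓ → 10
student=Priya: ✗
student=Yara: ✓ → 8
student=Mira: ✓ → 24
student=Carmen: ✓ → 38
chem_sum = 21 + 30 + 2 + 10 + 8 + 24 + 38 = 133
—
[attendance_sum: attendance < 75 or major = 'Bio']
student=Ines: ✗
student=Lena: ✗
student=Sven: ✓ → 21
student=Hiro: ✗
student=Alice: ✓ → 21
student=Noor: ✗
student=Farah: ✓ → 2
student=Diego: ✓ → 10
student=Priya: ✗
student=Yara: ✗
student=Mira: ✗
student=Carmen: ✓ → 38
attendance_sum = 21 + 21 + 2 + 10 + 38 = 92

chem_sum=133, attendance_sum=92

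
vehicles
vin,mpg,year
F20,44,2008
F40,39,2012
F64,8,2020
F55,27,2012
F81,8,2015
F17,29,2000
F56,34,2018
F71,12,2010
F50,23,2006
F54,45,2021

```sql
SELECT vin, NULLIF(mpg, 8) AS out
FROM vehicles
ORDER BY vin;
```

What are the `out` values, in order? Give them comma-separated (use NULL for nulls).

29, 44, 39, 23, 45, 27, 34, NULL, 12, NULL

vin=F17: mpg=29 vs 8: differ → 29
vin=F20: mpg=44 vs 8: differ → 44
vin=F40: mpg=39 vs 8: differ → 39
vin=F50: mpg=23 vs 8: differ → 23
vin=F54: mpg=45 vs 8: differ → 45
vin=F55: mpg=27 vs 8: differ → 27
vin=F56: mpg=34 vs 8: differ → 34
vin=F64: mpg=8 vs 8: equal → NULL
vin=F71: mpg=12 vs 8: differ → 12
vin=F81: mpg=8 vs 8: equal → NULL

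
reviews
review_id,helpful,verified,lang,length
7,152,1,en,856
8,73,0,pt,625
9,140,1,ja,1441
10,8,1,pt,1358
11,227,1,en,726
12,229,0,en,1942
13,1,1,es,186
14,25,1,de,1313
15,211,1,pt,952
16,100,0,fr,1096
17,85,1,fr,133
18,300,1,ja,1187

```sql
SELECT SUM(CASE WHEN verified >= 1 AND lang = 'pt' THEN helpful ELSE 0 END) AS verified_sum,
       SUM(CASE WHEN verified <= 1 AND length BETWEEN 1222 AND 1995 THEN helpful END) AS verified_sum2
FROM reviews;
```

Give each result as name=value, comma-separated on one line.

verified_sum=219, verified_sum2=402

[verified_sum: verified >= 1 AND lang = 'pt']
review_id=7: ✗
review_id=8: ✗
review_id=9: ✗
review_id=10: ✓ → 8
review_id=11: ✗
review_id=12: ✗
review_id=13: ✗
review_id=14: ✗
review_id=15: ✓ → 211
review_id=16: ✗
review_id=17: ✗
review_id=18: ✗
verified_sum = 8 + 211 = 219
—
[verified_sum2: verified <= 1 AND length BETWEEN 1222 AND 1995]
review_id=7: ✗
review_id=8: ✗
review_id=9: ✓ → 140
review_id=10: ✓ → 8
review_id=11: ✗
review_id=12: ✓ → 229
review_id=13: ✗
review_id=14: ✓ → 25
review_id=15: ✗
review_id=16: ✗
review_id=17: ✗
review_id=18: ✗
verified_sum2 = 140 + 8 + 229 + 25 = 402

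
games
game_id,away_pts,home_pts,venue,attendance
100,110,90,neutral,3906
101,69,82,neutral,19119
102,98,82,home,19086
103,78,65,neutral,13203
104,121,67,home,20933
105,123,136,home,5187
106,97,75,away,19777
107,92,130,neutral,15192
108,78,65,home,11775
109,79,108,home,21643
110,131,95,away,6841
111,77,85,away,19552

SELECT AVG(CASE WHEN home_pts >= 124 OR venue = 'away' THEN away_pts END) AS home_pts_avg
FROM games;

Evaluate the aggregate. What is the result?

game_id=100: ✗
game_id=101: ✗
game_id=102: ✗
game_id=103: ✗
game_id=104: ✗
game_id=105: ✓ → 123
game_id=106: ✓ → 97
game_id=107: ✓ → 92
game_id=108: ✗
game_id=109: ✗
game_id=110: ✓ → 131
game_id=111: ✓ → 77
home_pts_avg = (123 + 97 + 92 + 131 + 77) / 5 = 104

104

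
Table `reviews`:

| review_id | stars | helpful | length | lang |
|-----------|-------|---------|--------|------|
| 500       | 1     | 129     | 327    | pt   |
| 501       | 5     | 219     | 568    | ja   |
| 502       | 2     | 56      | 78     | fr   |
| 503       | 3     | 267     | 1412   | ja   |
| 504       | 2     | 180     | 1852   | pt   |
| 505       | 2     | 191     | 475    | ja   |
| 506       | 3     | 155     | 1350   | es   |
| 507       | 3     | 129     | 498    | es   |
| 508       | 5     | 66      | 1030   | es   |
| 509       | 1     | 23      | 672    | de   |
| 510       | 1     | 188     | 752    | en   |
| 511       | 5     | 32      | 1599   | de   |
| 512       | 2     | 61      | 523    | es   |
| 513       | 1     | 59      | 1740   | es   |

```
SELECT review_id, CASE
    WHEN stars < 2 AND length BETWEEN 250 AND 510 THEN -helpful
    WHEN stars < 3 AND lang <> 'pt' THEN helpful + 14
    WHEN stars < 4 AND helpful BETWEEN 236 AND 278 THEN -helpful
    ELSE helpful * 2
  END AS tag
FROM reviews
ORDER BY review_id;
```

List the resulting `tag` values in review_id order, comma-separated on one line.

review_id=500: stars < 2 AND length BETWEEN 250 AND 510 → -129
review_id=501: ELSE → 438
review_id=502: stars < 3 AND lang <> 'pt' → 70
review_id=503: stars < 4 AND helpful BETWEEN 236 AND 278 → -267
review_id=504: ELSE → 360
review_id=505: stars < 3 AND lang <> 'pt' → 205
review_id=506: ELSE → 310
review_id=507: ELSE → 258
review_id=508: ELSE → 132
review_id=509: stars < 3 AND lang <> 'pt' → 37
review_id=510: stars < 3 AND lang <> 'pt' → 202
review_id=511: ELSE → 64
review_id=512: stars < 3 AND lang <> 'pt' → 75
review_id=513: stars < 3 AND lang <> 'pt' → 73

-129, 438, 70, -267, 360, 205, 310, 258, 132, 37, 202, 64, 75, 73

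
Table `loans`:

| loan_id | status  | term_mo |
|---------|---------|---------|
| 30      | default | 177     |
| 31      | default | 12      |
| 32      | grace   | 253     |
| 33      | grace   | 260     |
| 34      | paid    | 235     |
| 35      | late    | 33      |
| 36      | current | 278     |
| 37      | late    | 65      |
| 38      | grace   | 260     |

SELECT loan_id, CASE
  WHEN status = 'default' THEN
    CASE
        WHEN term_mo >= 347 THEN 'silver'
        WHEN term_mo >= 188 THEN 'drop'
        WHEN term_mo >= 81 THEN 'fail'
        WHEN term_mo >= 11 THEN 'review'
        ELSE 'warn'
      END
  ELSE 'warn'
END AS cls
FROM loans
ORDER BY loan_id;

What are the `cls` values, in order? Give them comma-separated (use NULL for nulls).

loan_id=30: status='default' → inner[term_mo >= 81] → fail
loan_id=31: status='default' → inner[term_mo >= 11] → review
loan_id=32: status='grace' → outer ELSE → warn
loan_id=33: status='grace' → outer ELSE → warn
loan_id=34: status='paid' → outer ELSE → warn
loan_id=35: status='late' → outer ELSE → warn
loan_id=36: status='current' → outer ELSE → warn
loan_id=37: status='late' → outer ELSE → warn
loan_id=38: status='grace' → outer ELSE → warn

fail, review, warn, warn, warn, warn, warn, warn, warn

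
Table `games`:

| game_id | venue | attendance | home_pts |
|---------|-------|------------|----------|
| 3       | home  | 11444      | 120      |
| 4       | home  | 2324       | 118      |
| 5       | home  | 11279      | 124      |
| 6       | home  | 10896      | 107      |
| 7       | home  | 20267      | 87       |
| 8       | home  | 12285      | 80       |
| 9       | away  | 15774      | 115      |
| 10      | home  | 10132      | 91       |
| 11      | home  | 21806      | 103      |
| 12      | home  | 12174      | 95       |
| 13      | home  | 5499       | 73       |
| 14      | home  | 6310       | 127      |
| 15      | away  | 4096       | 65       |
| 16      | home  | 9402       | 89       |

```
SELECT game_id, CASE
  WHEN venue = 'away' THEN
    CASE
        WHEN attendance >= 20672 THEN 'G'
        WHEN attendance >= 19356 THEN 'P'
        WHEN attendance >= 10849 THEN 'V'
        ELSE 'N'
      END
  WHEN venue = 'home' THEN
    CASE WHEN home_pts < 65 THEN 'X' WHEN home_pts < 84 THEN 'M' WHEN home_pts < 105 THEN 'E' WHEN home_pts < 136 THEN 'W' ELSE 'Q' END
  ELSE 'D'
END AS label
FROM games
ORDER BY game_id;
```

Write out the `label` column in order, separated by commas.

game_id=3: venue='home' → inner[home_pts < 136] → W
game_id=4: venue='home' → inner[home_pts < 136] → W
game_id=5: venue='home' → inner[home_pts < 136] → W
game_id=6: venue='home' → inner[home_pts < 136] → W
game_id=7: venue='home' → inner[home_pts < 105] → E
game_id=8: venue='home' → inner[home_pts < 84] → M
game_id=9: venue='away' → inner[attendance >= 10849] → V
game_id=10: venue='home' → inner[home_pts < 105] → E
game_id=11: venue='home' → inner[home_pts < 105] → E
game_id=12: venue='home' → inner[home_pts < 105] → E
game_id=13: venue='home' → inner[home_pts < 84] → M
game_id=14: venue='home' → inner[home_pts < 136] → W
game_id=15: venue='away' → inner[ELSE] → N
game_id=16: venue='home' → inner[home_pts < 105] → E

W, W, W, W, E, M, V, E, E, E, M, W, N, E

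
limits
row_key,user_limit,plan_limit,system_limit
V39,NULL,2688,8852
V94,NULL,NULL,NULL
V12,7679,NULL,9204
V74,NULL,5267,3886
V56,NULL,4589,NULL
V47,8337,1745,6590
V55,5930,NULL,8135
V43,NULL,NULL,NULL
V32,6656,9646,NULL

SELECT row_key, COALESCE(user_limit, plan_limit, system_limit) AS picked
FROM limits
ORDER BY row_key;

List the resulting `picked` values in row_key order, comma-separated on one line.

7679, 6656, 2688, NULL, 8337, 5930, 4589, 5267, NULL

row_key=V12: user_limit=7679 → 7679
row_key=V32: user_limit=6656 → 6656
row_key=V39: user_limit=NULL, plan_limit=2688 → 2688
row_key=V43: user_limit=NULL, plan_limit=NULL, system_limit=NULL (all NULL) → NULL
row_key=V47: user_limit=8337 → 8337
row_key=V55: user_limit=5930 → 5930
row_key=V56: user_limit=NULL, plan_limit=4589 → 4589
row_key=V74: user_limit=NULL, plan_limit=5267 → 5267
row_key=V94: user_limit=NULL, plan_limit=NULL, system_limit=NULL (all NULL) → NULL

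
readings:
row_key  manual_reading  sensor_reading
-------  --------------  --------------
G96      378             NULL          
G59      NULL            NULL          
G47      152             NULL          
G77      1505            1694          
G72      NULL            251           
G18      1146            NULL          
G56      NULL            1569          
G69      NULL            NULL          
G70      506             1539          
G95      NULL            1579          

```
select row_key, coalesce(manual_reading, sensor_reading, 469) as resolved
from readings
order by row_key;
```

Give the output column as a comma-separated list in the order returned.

1146, 152, 1569, 469, 469, 506, 251, 1505, 1579, 378

row_key=G18: manual_reading=1146 → 1146
row_key=G47: manual_reading=152 → 152
row_key=G56: manual_reading=NULL, sensor_reading=1569 → 1569
row_key=G59: manual_reading=NULL, sensor_reading=NULL, → literal 469 → 469
row_key=G69: manual_reading=NULL, sensor_reading=NULL, → literal 469 → 469
row_key=G70: manual_reading=506 → 506
row_key=G72: manual_reading=NULL, sensor_reading=251 → 251
row_key=G77: manual_reading=1505 → 1505
row_key=G95: manual_reading=NULL, sensor_reading=1579 → 1579
row_key=G96: manual_reading=378 → 378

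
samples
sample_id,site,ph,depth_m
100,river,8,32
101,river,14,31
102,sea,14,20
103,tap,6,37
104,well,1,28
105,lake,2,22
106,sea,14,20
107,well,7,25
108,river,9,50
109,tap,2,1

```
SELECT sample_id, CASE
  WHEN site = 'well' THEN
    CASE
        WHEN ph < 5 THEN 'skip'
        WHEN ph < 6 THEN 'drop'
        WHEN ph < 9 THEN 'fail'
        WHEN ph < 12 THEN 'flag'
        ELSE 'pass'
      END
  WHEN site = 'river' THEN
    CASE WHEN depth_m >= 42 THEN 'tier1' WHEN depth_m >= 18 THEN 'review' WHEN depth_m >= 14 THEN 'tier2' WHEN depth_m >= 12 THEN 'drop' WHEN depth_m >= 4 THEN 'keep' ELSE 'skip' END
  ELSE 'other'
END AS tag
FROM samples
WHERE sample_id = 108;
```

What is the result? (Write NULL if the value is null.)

sample_id = 108: site=river, ph=9, depth_m=50.
site='river' → inner[depth_m >= 42] → tier1

tier1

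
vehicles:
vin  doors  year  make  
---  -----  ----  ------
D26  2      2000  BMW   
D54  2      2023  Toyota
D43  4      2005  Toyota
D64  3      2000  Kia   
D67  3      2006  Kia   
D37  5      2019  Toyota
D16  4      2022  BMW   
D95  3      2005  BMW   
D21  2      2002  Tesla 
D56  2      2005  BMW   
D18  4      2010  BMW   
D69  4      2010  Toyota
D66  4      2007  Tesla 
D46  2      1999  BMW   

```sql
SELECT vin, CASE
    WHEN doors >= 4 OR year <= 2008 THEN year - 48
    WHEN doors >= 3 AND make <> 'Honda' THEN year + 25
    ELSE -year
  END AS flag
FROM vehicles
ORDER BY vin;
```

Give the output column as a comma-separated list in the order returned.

1974, 1962, 1954, 1952, 1971, 1957, 1951, -2023, 1957, 1952, 1959, 1958, 1962, 1957

vin=D16: doors >= 4 OR year <= 2008 → 1974
vin=D18: doors >= 4 OR year <= 2008 → 1962
vin=D21: doors >= 4 OR year <= 2008 → 1954
vin=D26: doors >= 4 OR year <= 2008 → 1952
vin=D37: doors >= 4 OR year <= 2008 → 1971
vin=D43: doors >= 4 OR year <= 2008 → 1957
vin=D46: doors >= 4 OR year <= 2008 → 1951
vin=D54: ELSE → -2023
vin=D56: doors >= 4 OR year <= 2008 → 1957
vin=D64: doors >= 4 OR year <= 2008 → 1952
vin=D66: doors >= 4 OR year <= 2008 → 1959
vin=D67: doors >= 4 OR year <= 2008 → 1958
vin=D69: doors >= 4 OR year <= 2008 → 1962
vin=D95: doors >= 4 OR year <= 2008 → 1957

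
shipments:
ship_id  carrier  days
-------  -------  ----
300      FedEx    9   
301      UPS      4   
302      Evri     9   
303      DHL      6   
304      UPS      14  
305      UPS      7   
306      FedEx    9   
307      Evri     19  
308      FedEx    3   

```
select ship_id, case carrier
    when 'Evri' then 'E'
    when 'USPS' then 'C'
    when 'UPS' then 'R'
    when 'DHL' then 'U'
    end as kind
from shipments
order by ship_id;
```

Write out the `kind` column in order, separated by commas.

ship_id=300: (no match → NULL) → NULL
ship_id=301: carrier='UPS' → R
ship_id=302: carrier='Evri' → E
ship_id=303: carrier='DHL' → U
ship_id=304: carrier='UPS' → R
ship_id=305: carrier='UPS' → R
ship_id=306: (no match → NULL) → NULL
ship_id=307: carrier='Evri' → E
ship_id=308: (no match → NULL) → NULL

NULL, R, E, U, R, R, NULL, E, NULL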